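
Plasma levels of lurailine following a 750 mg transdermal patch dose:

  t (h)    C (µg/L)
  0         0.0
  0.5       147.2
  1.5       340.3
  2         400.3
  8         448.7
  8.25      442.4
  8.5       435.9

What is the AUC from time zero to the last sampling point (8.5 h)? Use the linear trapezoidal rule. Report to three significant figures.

AUC = 3230 µg/L·h

Trapezoidal AUC_0→8.5:
  [0→0.5]: (0.0+147.2)/2 × 0.5 = 36.8
  [0.5→1.5]: (147.2+340.3)/2 × 1 = 243.75
  [1.5→2]: (340.3+400.3)/2 × 0.5 = 185.15
  [2→8]: (400.3+448.7)/2 × 6 = 2547.0
  [8→8.25]: (448.7+442.4)/2 × 0.25 = 111.3875
  [8.25→8.5]: (442.4+435.9)/2 × 0.25 = 109.7875
  Sum = 3233.875 µg/L·h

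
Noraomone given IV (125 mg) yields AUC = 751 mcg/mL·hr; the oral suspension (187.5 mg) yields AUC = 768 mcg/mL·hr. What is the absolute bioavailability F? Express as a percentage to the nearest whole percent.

F = 68%

F = (AUC_ev / D_ev) / (AUC_iv / D_iv)
  = (768/187.5) / (751/125)
  = 4.096 / 6.008 = 0.6818
  = 68.18%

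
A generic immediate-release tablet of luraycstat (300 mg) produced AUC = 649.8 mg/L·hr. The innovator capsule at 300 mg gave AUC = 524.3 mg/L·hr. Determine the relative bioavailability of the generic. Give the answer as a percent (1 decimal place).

F_rel = 123.9%

F_rel = (AUC_test/D_test) / (AUC_ref/D_ref)
      = (649.8/300) / (524.3/300)
      = 2.166 / 1.74767 = 1.2394 = 123.94%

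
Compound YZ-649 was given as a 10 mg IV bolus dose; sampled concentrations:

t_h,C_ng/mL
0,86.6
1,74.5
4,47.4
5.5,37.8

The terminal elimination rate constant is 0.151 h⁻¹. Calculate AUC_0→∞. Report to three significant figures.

AUC = 578 ng/mL·h

Trapezoidal AUC_0→5.5:
  [0→1]: (86.6+74.5)/2 × 1 = 80.55
  [1→4]: (74.5+47.4)/2 × 3 = 182.85
  [4→5.5]: (47.4+37.8)/2 × 1.5 = 63.9
  Sum = 327.3 ng/mL·h
Extrapolated tail: C_last / k_e = 37.8 / 0.151 = 250.331
AUC_0→∞ = 327.3 + 250.331 = 577.631 ng/mL·h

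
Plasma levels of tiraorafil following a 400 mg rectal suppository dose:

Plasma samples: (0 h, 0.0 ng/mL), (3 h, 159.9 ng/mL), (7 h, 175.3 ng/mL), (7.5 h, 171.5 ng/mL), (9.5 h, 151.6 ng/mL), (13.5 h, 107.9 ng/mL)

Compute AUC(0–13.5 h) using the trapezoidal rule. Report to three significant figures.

AUC = 1840 ng/mL·h

Trapezoidal AUC_0→13.5:
  [0→3]: (0.0+159.9)/2 × 3 = 239.85
  [3→7]: (159.9+175.3)/2 × 4 = 670.4
  [7→7.5]: (175.3+171.5)/2 × 0.5 = 86.7
  [7.5→9.5]: (171.5+151.6)/2 × 2 = 323.1
  [9.5→13.5]: (151.6+107.9)/2 × 4 = 519.0
  Sum = 1839.05 ng/mL·h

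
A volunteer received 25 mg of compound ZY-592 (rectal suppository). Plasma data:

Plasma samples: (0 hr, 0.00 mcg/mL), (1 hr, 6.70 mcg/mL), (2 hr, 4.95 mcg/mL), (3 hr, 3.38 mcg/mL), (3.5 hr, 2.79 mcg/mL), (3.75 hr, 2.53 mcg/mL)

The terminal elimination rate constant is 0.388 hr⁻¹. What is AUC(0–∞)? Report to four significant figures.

Trapezoidal AUC_0→3.75:
  [0→1]: (0.00+6.70)/2 × 1 = 3.35
  [1→2]: (6.70+4.95)/2 × 1 = 5.825
  [2→3]: (4.95+3.38)/2 × 1 = 4.165
  [3→3.5]: (3.38+2.79)/2 × 0.5 = 1.5425
  [3.5→3.75]: (2.79+2.53)/2 × 0.25 = 0.665
  Sum = 15.5475 mcg/mL·hr
Extrapolated tail: C_last / k_e = 2.53 / 0.388 = 6.521
AUC_0→∞ = 15.5475 + 6.521 = 22.0685 mcg/mL·hr

AUC = 22.07 mcg/mL·hr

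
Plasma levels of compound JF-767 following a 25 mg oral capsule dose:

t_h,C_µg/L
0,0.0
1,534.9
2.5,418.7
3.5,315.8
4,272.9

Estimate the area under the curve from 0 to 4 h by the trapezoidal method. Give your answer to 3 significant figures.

AUC = 1500 µg/L·h

Trapezoidal AUC_0→4:
  [0→1]: (0.0+534.9)/2 × 1 = 267.45
  [1→2.5]: (534.9+418.7)/2 × 1.5 = 715.2
  [2.5→3.5]: (418.7+315.8)/2 × 1 = 367.25
  [3.5→4]: (315.8+272.9)/2 × 0.5 = 147.175
  Sum = 1497.075 µg/L·h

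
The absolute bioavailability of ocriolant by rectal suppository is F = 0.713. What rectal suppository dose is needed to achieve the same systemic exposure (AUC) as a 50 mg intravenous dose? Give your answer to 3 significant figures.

D_rectal = 70.1 mg

For equal systemic exposure: F × D_ev = D_iv
D_ev = D_iv / F = 50 / 0.713 = 70.1262 mg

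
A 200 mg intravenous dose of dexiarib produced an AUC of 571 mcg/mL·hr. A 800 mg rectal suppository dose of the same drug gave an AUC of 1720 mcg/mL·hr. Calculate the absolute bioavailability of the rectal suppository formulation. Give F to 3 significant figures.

F = 0.753

F = (AUC_ev / D_ev) / (AUC_iv / D_iv)
  = (1720/800) / (571/200)
  = 2.15 / 2.855 = 0.7531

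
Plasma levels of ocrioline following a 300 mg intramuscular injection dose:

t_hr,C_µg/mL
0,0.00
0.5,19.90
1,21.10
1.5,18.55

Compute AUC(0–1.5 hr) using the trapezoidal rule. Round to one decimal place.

AUC = 25.1 µg/mL·hr

Trapezoidal AUC_0→1.5:
  [0→0.5]: (0.00+19.90)/2 × 0.5 = 4.975
  [0.5→1]: (19.90+21.10)/2 × 0.5 = 10.25
  [1→1.5]: (21.10+18.55)/2 × 0.5 = 9.9125
  Sum = 25.1375 µg/mL·hr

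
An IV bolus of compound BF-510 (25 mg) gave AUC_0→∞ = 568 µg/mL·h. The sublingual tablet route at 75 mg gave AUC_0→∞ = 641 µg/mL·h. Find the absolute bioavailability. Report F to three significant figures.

F = 0.376

F = (AUC_ev / D_ev) / (AUC_iv / D_iv)
  = (641/75) / (568/25)
  = 8.54667 / 22.72 = 0.3762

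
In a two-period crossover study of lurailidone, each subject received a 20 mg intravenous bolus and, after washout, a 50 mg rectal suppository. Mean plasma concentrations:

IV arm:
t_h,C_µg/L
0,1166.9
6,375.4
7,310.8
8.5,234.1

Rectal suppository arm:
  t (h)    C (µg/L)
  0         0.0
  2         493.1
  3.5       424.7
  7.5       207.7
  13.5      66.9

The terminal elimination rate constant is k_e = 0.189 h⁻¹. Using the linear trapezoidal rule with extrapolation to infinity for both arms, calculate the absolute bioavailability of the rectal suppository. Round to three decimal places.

F = 0.219

Trapezoidal AUC_0→8.5 (IV):
  [0→6]: (1166.9+375.4)/2 × 6 = 4626.9
  [6→7]: (375.4+310.8)/2 × 1 = 343.1
  [7→8.5]: (310.8+234.1)/2 × 1.5 = 408.675
  Sum = 5378.675 µg/L·h
IV tail: 234.1/0.189 = 1238.624; AUC_iv,0→∞ = 5378.675 + 1238.624 = 6617.299 µg/L·h
Trapezoidal AUC_0→13.5 (rectal suppository):
  [0→2]: (0.0+493.1)/2 × 2 = 493.1
  [2→3.5]: (493.1+424.7)/2 × 1.5 = 688.35
  [3.5→7.5]: (424.7+207.7)/2 × 4 = 1264.8
  [7.5→13.5]: (207.7+66.9)/2 × 6 = 823.8
  Sum = 3270.05 µg/L·h
rectal suppository tail: 66.9/0.189 = 353.968; AUC_ev,0→∞ = 3270.05 + 353.968 = 3624.018 µg/L·h
F = (AUC_ev/D_ev)/(AUC_iv/D_iv) = (3624.018/50)/(6617.299/20) = 72.48036/330.86495 = 0.2191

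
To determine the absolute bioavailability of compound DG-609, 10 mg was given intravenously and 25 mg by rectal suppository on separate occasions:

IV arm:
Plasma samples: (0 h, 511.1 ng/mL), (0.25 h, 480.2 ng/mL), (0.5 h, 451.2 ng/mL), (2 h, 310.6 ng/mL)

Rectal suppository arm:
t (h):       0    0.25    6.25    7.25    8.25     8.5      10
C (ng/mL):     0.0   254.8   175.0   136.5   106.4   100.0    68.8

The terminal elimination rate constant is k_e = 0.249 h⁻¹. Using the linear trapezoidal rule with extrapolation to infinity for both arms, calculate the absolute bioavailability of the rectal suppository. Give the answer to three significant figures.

Trapezoidal AUC_0→2 (IV):
  [0→0.25]: (511.1+480.2)/2 × 0.25 = 123.9125
  [0.25→0.5]: (480.2+451.2)/2 × 0.25 = 116.425
  [0.5→2]: (451.2+310.6)/2 × 1.5 = 571.35
  Sum = 811.6875 ng/mL·h
IV tail: 310.6/0.249 = 1247.390; AUC_iv,0→∞ = 811.6875 + 1247.390 = 2059.0775 ng/mL·h
Trapezoidal AUC_0→10 (rectal suppository):
  [0→0.25]: (0.0+254.8)/2 × 0.25 = 31.85
  [0.25→6.25]: (254.8+175.0)/2 × 6 = 1289.4
  [6.25→7.25]: (175.0+136.5)/2 × 1 = 155.75
  [7.25→8.25]: (136.5+106.4)/2 × 1 = 121.45
  [8.25→8.5]: (106.4+100.0)/2 × 0.25 = 25.8
  [8.5→10]: (100.0+68.8)/2 × 1.5 = 126.6
  Sum = 1750.85 ng/mL·h
rectal suppository tail: 68.8/0.249 = 276.305; AUC_ev,0→∞ = 1750.85 + 276.305 = 2027.155 ng/mL·h
F = (AUC_ev/D_ev)/(AUC_iv/D_iv) = (2027.155/25)/(2059.0775/10) = 81.0862/205.90775 = 0.3938

F = 0.394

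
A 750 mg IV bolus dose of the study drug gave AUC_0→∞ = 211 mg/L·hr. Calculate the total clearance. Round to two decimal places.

CL = Dose_iv / AUC_0→∞
   = 750 / 211 = 3.5545 L/hr

CL = 3.55 L/hr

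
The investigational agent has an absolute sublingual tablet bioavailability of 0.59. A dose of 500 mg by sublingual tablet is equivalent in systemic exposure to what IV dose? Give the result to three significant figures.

D_iv = 295 mg

Systemic exposure from an extravascular dose = F × D_ev, so the equivalent IV dose is F × D_ev.
D_iv = F × D_ev = 0.59 × 500 = 295 mg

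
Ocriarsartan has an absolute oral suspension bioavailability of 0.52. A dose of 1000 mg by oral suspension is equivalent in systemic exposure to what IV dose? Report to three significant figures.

Systemic exposure from an extravascular dose = F × D_ev, so the equivalent IV dose is F × D_ev.
D_iv = F × D_ev = 0.52 × 1000 = 520 mg

D_iv = 520 mg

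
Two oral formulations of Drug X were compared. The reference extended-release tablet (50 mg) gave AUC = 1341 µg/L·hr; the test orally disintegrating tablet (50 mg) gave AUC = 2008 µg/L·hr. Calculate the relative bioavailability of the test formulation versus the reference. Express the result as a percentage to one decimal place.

F_rel = 149.7%

F_rel = (AUC_test/D_test) / (AUC_ref/D_ref)
      = (2008/50) / (1341/50)
      = 40.16 / 26.82 = 1.4974 = 149.74%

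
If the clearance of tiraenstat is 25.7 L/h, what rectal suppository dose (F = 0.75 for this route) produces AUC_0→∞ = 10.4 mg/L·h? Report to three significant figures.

Dose = 356 mg

Dose = CL × AUC_0→∞ / F
     = 25.7 × 10.4 / 0.75 = 356.373 mg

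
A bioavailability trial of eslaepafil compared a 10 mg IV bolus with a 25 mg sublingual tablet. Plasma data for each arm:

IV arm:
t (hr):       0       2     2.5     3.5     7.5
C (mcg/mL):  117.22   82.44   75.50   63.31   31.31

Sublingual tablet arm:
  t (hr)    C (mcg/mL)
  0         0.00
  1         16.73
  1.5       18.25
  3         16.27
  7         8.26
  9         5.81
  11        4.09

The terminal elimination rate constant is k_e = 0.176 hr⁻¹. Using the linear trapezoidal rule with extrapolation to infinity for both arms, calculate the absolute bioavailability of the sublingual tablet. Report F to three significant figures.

Trapezoidal AUC_0→7.5 (IV):
  [0→2]: (117.22+82.44)/2 × 2 = 199.66
  [2→2.5]: (82.44+75.50)/2 × 0.5 = 39.485
  [2.5→3.5]: (75.50+63.31)/2 × 1 = 69.405
  [3.5→7.5]: (63.31+31.31)/2 × 4 = 189.24
  Sum = 497.79 mcg/mL·hr
IV tail: 31.31/0.176 = 177.898; AUC_iv,0→∞ = 497.79 + 177.898 = 675.688 mcg/mL·hr
Trapezoidal AUC_0→11 (sublingual tablet):
  [0→1]: (0.00+16.73)/2 × 1 = 8.365
  [1→1.5]: (16.73+18.25)/2 × 0.5 = 8.745
  [1.5→3]: (18.25+16.27)/2 × 1.5 = 25.89
  [3→7]: (16.27+8.26)/2 × 4 = 49.06
  [7→9]: (8.26+5.81)/2 × 2 = 14.07
  [9→11]: (5.81+4.09)/2 × 2 = 9.9
  Sum = 116.03 mcg/mL·hr
sublingual tablet tail: 4.09/0.176 = 23.239; AUC_ev,0→∞ = 116.03 + 23.239 = 139.269 mcg/mL·hr
F = (AUC_ev/D_ev)/(AUC_iv/D_iv) = (139.269/25)/(675.688/10) = 5.57076/67.5688 = 0.0824

F = 0.0824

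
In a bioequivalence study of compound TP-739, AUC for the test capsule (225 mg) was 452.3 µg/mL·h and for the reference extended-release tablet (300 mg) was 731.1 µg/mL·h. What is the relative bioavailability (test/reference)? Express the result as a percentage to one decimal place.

F_rel = 82.5%

F_rel = (AUC_test/D_test) / (AUC_ref/D_ref)
      = (452.3/225) / (731.1/300)
      = 2.01022 / 2.437 = 0.8249 = 82.49%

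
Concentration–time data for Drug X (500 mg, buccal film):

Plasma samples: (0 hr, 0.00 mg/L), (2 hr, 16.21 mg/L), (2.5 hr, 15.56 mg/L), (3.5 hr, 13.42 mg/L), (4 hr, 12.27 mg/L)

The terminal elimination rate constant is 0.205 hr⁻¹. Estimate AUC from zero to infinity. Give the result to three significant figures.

Trapezoidal AUC_0→4:
  [0→2]: (0.00+16.21)/2 × 2 = 16.21
  [2→2.5]: (16.21+15.56)/2 × 0.5 = 7.9425
  [2.5→3.5]: (15.56+13.42)/2 × 1 = 14.49
  [3.5→4]: (13.42+12.27)/2 × 0.5 = 6.4225
  Sum = 45.065 mg/L·hr
Extrapolated tail: C_last / k_e = 12.27 / 0.205 = 59.854
AUC_0→∞ = 45.065 + 59.854 = 104.919 mg/L·hr

AUC = 105 mg/L·hr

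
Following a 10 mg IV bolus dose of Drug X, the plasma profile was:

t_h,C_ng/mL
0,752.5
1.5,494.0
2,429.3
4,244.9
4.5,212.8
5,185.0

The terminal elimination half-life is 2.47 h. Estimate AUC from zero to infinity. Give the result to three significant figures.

AUC = 2710 ng/mL·h

Trapezoidal AUC_0→5:
  [0→1.5]: (752.5+494.0)/2 × 1.5 = 934.875
  [1.5→2]: (494.0+429.3)/2 × 0.5 = 230.825
  [2→4]: (429.3+244.9)/2 × 2 = 674.2
  [4→4.5]: (244.9+212.8)/2 × 0.5 = 114.425
  [4.5→5]: (212.8+185.0)/2 × 0.5 = 99.45
  Sum = 2053.775 ng/mL·h
k_e = ln2 / t½ = 0.693147 / 2.47 = 0.2806 h^-1
Extrapolated tail: C_last / k_e = 185.0 / 0.2806 = 659.301
AUC_0→∞ = 2053.775 + 659.301 = 2713.076 ng/mL·h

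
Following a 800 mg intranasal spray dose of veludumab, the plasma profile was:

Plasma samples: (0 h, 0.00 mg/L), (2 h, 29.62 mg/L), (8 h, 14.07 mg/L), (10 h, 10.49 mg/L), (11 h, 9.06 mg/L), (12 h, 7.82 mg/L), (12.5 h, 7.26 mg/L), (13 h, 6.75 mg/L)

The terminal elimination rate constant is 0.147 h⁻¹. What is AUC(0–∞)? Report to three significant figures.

Trapezoidal AUC_0→13:
  [0→2]: (0.00+29.62)/2 × 2 = 29.62
  [2→8]: (29.62+14.07)/2 × 6 = 131.07
  [8→10]: (14.07+10.49)/2 × 2 = 24.56
  [10→11]: (10.49+9.06)/2 × 1 = 9.775
  [11→12]: (9.06+7.82)/2 × 1 = 8.44
  [12→12.5]: (7.82+7.26)/2 × 0.5 = 3.77
  [12.5→13]: (7.26+6.75)/2 × 0.5 = 3.5025
  Sum = 210.7375 mg/L·h
Extrapolated tail: C_last / k_e = 6.75 / 0.147 = 45.918
AUC_0→∞ = 210.7375 + 45.918 = 256.6555 mg/L·h

AUC = 257 mg/L·h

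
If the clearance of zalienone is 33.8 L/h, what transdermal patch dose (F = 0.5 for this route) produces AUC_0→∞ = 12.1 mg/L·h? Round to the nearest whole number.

Dose = CL × AUC_0→∞ / F
     = 33.8 × 12.1 / 0.5 = 817.96 mg

Dose = 818 mg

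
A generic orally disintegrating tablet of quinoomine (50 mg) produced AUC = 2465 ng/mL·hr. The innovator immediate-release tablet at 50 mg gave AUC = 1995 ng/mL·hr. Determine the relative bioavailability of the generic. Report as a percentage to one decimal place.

F_rel = (AUC_test/D_test) / (AUC_ref/D_ref)
      = (2465/50) / (1995/50)
      = 49.3 / 39.9 = 1.2356 = 123.56%

F_rel = 123.6%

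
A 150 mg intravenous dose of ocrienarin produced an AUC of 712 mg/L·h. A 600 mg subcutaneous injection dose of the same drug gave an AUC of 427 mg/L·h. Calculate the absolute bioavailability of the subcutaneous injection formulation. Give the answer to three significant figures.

F = (AUC_ev / D_ev) / (AUC_iv / D_iv)
  = (427/600) / (712/150)
  = 0.711667 / 4.74667 = 0.1499

F = 0.150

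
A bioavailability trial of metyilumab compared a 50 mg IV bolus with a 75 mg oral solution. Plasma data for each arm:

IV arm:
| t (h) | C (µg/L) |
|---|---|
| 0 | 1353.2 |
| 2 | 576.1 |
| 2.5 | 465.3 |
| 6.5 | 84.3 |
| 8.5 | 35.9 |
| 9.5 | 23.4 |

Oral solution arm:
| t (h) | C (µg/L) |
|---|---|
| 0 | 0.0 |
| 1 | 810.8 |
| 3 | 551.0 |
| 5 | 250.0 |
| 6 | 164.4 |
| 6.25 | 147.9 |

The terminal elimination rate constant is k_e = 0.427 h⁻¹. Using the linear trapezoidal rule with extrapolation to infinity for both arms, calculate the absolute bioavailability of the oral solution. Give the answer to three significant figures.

Trapezoidal AUC_0→9.5 (IV):
  [0→2]: (1353.2+576.1)/2 × 2 = 1929.3
  [2→2.5]: (576.1+465.3)/2 × 0.5 = 260.35
  [2.5→6.5]: (465.3+84.3)/2 × 4 = 1099.2
  [6.5→8.5]: (84.3+35.9)/2 × 2 = 120.2
  [8.5→9.5]: (35.9+23.4)/2 × 1 = 29.65
  Sum = 3438.7 µg/L·h
IV tail: 23.4/0.427 = 54.801; AUC_iv,0→∞ = 3438.7 + 54.801 = 3493.501 µg/L·h
Trapezoidal AUC_0→6.25 (oral solution):
  [0→1]: (0.0+810.8)/2 × 1 = 405.4
  [1→3]: (810.8+551.0)/2 × 2 = 1361.8
  [3→5]: (551.0+250.0)/2 × 2 = 801.0
  [5→6]: (250.0+164.4)/2 × 1 = 207.2
  [6→6.25]: (164.4+147.9)/2 × 0.25 = 39.0375
  Sum = 2814.4375 µg/L·h
oral solution tail: 147.9/0.427 = 346.370; AUC_ev,0→∞ = 2814.4375 + 346.370 = 3160.8075 µg/L·h
F = (AUC_ev/D_ev)/(AUC_iv/D_iv) = (3160.8075/75)/(3493.501/50) = 42.1441/69.87002 = 0.6032

F = 0.603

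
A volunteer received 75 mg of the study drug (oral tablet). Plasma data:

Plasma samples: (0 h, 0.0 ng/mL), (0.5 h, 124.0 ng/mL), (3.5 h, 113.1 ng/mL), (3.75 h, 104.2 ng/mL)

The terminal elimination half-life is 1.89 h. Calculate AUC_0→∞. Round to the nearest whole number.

AUC = 698 ng/mL·h

Trapezoidal AUC_0→3.75:
  [0→0.5]: (0.0+124.0)/2 × 0.5 = 31.0
  [0.5→3.5]: (124.0+113.1)/2 × 3 = 355.65
  [3.5→3.75]: (113.1+104.2)/2 × 0.25 = 27.1625
  Sum = 413.8125 ng/mL·h
k_e = ln2 / t½ = 0.693147 / 1.89 = 0.3667 h^-1
Extrapolated tail: C_last / k_e = 104.2 / 0.3667 = 284.156
AUC_0→∞ = 413.8125 + 284.156 = 697.9685 ng/mL·h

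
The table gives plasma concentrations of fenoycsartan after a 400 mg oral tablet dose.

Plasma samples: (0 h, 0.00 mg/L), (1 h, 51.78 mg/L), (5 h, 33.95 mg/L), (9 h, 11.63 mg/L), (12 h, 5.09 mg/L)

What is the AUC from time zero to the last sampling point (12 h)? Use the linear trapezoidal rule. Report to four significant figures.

AUC = 313.6 mg/L·h

Trapezoidal AUC_0→12:
  [0→1]: (0.00+51.78)/2 × 1 = 25.89
  [1→5]: (51.78+33.95)/2 × 4 = 171.46
  [5→9]: (33.95+11.63)/2 × 4 = 91.16
  [9→12]: (11.63+5.09)/2 × 3 = 25.08
  Sum = 313.59 mg/L·h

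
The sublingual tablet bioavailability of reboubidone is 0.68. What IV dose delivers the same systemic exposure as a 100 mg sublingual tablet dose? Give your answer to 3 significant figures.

Systemic exposure from an extravascular dose = F × D_ev, so the equivalent IV dose is F × D_ev.
D_iv = F × D_ev = 0.68 × 100 = 68 mg

D_iv = 68.0 mg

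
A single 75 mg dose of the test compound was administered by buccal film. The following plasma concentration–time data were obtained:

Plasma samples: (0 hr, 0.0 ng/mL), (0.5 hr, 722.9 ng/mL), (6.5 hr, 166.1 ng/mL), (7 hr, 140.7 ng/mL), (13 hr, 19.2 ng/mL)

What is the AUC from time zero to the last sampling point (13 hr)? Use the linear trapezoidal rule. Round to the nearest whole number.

Trapezoidal AUC_0→13:
  [0→0.5]: (0.0+722.9)/2 × 0.5 = 180.725
  [0.5→6.5]: (722.9+166.1)/2 × 6 = 2667.0
  [6.5→7]: (166.1+140.7)/2 × 0.5 = 76.7
  [7→13]: (140.7+19.2)/2 × 6 = 479.7
  Sum = 3404.125 ng/mL·hr

AUC = 3404 ng/mL·hr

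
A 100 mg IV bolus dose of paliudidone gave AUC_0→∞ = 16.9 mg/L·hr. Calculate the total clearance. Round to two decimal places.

CL = Dose_iv / AUC_0→∞
   = 100 / 16.9 = 5.91716 L/hr

CL = 5.92 L/hr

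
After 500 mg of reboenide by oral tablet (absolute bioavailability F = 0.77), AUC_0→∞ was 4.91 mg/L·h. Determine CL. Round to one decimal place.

CL = F × Dose / AUC_0→∞
   = 0.77 × 500 / 4.91 = 78.4114 L/h

CL = 78.4 L/h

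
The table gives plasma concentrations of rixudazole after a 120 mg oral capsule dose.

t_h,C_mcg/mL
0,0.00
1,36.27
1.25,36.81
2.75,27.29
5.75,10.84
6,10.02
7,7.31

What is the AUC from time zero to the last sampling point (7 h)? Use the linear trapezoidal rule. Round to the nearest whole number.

AUC = 144 mcg/mL·h

Trapezoidal AUC_0→7:
  [0→1]: (0.00+36.27)/2 × 1 = 18.135
  [1→1.25]: (36.27+36.81)/2 × 0.25 = 9.135
  [1.25→2.75]: (36.81+27.29)/2 × 1.5 = 48.075
  [2.75→5.75]: (27.29+10.84)/2 × 3 = 57.195
  [5.75→6]: (10.84+10.02)/2 × 0.25 = 2.6075
  [6→7]: (10.02+7.31)/2 × 1 = 8.665
  Sum = 143.8125 mcg/mL·h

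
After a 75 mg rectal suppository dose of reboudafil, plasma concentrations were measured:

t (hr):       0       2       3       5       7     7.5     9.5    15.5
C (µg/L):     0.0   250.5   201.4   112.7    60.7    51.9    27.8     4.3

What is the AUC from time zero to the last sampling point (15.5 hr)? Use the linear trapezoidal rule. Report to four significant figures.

Trapezoidal AUC_0→15.5:
  [0→2]: (0.0+250.5)/2 × 2 = 250.5
  [2→3]: (250.5+201.4)/2 × 1 = 225.95
  [3→5]: (201.4+112.7)/2 × 2 = 314.1
  [5→7]: (112.7+60.7)/2 × 2 = 173.4
  [7→7.5]: (60.7+51.9)/2 × 0.5 = 28.15
  [7.5→9.5]: (51.9+27.8)/2 × 2 = 79.7
  [9.5→15.5]: (27.8+4.3)/2 × 6 = 96.3
  Sum = 1168.1 µg/L·hr

AUC = 1168 µg/L·hr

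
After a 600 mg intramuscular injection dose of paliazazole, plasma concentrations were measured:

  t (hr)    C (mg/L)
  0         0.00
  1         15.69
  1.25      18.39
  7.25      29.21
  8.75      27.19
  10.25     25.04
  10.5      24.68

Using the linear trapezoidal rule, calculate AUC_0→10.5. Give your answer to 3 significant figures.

AUC = 243 mg/L·hr

Trapezoidal AUC_0→10.5:
  [0→1]: (0.00+15.69)/2 × 1 = 7.845
  [1→1.25]: (15.69+18.39)/2 × 0.25 = 4.26
  [1.25→7.25]: (18.39+29.21)/2 × 6 = 142.8
  [7.25→8.75]: (29.21+27.19)/2 × 1.5 = 42.3
  [8.75→10.25]: (27.19+25.04)/2 × 1.5 = 39.1725
  [10.25→10.5]: (25.04+24.68)/2 × 0.25 = 6.215
  Sum = 242.5925 mg/L·hr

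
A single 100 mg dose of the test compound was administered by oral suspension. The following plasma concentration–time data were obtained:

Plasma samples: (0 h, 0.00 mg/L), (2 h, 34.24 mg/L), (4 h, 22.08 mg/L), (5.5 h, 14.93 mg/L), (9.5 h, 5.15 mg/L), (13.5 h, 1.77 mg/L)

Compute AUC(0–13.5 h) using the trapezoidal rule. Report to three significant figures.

Trapezoidal AUC_0→13.5:
  [0→2]: (0.00+34.24)/2 × 2 = 34.24
  [2→4]: (34.24+22.08)/2 × 2 = 56.32
  [4→5.5]: (22.08+14.93)/2 × 1.5 = 27.7575
  [5.5→9.5]: (14.93+5.15)/2 × 4 = 40.16
  [9.5→13.5]: (5.15+1.77)/2 × 4 = 13.84
  Sum = 172.3175 mg/L·h

AUC = 172 mg/L·h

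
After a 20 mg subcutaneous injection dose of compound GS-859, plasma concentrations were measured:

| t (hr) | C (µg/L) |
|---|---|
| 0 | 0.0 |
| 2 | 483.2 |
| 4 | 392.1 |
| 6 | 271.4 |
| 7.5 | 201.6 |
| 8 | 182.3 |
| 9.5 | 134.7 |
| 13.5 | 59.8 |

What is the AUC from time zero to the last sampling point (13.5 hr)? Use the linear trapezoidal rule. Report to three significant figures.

Trapezoidal AUC_0→13.5:
  [0→2]: (0.0+483.2)/2 × 2 = 483.2
  [2→4]: (483.2+392.1)/2 × 2 = 875.3
  [4→6]: (392.1+271.4)/2 × 2 = 663.5
  [6→7.5]: (271.4+201.6)/2 × 1.5 = 354.75
  [7.5→8]: (201.6+182.3)/2 × 0.5 = 95.975
  [8→9.5]: (182.3+134.7)/2 × 1.5 = 237.75
  [9.5→13.5]: (134.7+59.8)/2 × 4 = 389.0
  Sum = 3099.475 µg/L·hr

AUC = 3100 µg/L·hr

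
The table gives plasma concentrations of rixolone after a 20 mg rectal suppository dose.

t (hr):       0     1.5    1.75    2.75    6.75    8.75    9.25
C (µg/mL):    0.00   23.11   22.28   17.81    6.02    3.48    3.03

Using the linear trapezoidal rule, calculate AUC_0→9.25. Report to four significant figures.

Trapezoidal AUC_0→9.25:
  [0→1.5]: (0.00+23.11)/2 × 1.5 = 17.3325
  [1.5→1.75]: (23.11+22.28)/2 × 0.25 = 5.67375
  [1.75→2.75]: (22.28+17.81)/2 × 1 = 20.045
  [2.75→6.75]: (17.81+6.02)/2 × 4 = 47.66
  [6.75→8.75]: (6.02+3.48)/2 × 2 = 9.5
  [8.75→9.25]: (3.48+3.03)/2 × 0.5 = 1.6275
  Sum = 101.83875 µg/mL·hr

AUC = 101.8 µg/mL·hr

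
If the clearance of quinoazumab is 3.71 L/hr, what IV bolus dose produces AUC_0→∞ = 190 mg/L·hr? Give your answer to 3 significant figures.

Dose = 705 mg

Dose_iv = CL × AUC_0→∞
     = 3.71 × 190 = 704.9 mg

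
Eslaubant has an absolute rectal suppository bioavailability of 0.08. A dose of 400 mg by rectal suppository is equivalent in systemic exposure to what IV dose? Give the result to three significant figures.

Systemic exposure from an extravascular dose = F × D_ev, so the equivalent IV dose is F × D_ev.
D_iv = F × D_ev = 0.08 × 400 = 32 mg

D_iv = 32.0 mg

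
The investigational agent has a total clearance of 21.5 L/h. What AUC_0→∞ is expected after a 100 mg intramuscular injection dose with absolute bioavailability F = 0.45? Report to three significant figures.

AUC_0→∞ = F × Dose / CL
        = 0.45 × 100 / 21.5 = 2.09302 mg/L·h

AUC = 2.09 mg/L·h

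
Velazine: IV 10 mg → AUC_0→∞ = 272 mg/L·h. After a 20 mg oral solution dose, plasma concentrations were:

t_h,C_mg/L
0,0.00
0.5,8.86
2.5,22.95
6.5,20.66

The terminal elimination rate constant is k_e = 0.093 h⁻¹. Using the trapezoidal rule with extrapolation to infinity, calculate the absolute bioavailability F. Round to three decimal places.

F = 0.631

Trapezoidal AUC_0→6.5 (oral solution):
  [0→0.5]: (0.00+8.86)/2 × 0.5 = 2.215
  [0.5→2.5]: (8.86+22.95)/2 × 2 = 31.81
  [2.5→6.5]: (22.95+20.66)/2 × 4 = 87.22
  Sum = 121.245 mg/L·h
Tail: C_last/k_e = 20.66/0.093 = 222.151
AUC_0→∞ (oral solution) = 121.245 + 222.151 = 343.396 mg/L·h
F = (AUC_ev/D_ev)/(AUC_iv/D_iv) = (343.396/20)/(272/10) = 17.1698/27.2 = 0.6312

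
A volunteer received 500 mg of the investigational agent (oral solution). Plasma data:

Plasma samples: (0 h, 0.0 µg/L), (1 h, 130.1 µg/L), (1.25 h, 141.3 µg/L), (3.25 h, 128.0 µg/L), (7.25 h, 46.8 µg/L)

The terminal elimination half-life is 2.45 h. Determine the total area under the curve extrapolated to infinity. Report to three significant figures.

Trapezoidal AUC_0→7.25:
  [0→1]: (0.0+130.1)/2 × 1 = 65.05
  [1→1.25]: (130.1+141.3)/2 × 0.25 = 33.925
  [1.25→3.25]: (141.3+128.0)/2 × 2 = 269.3
  [3.25→7.25]: (128.0+46.8)/2 × 4 = 349.6
  Sum = 717.875 µg/L·h
k_e = ln2 / t½ = 0.693147 / 2.45 = 0.2829 h^-1
Extrapolated tail: C_last / k_e = 46.8 / 0.2829 = 165.429
AUC_0→∞ = 717.875 + 165.429 = 883.304 µg/L·h

AUC = 883 µg/L·h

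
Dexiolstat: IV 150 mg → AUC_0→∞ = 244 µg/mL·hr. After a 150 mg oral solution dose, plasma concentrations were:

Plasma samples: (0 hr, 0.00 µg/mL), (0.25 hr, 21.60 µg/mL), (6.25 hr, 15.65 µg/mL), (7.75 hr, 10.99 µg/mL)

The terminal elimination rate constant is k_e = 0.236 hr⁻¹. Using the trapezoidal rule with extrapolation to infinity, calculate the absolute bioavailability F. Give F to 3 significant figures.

Trapezoidal AUC_0→7.75 (oral solution):
  [0→0.25]: (0.00+21.60)/2 × 0.25 = 2.7
  [0.25→6.25]: (21.60+15.65)/2 × 6 = 111.75
  [6.25→7.75]: (15.65+10.99)/2 × 1.5 = 19.98
  Sum = 134.43 µg/mL·hr
Tail: C_last/k_e = 10.99/0.236 = 46.568
AUC_0→∞ (oral solution) = 134.43 + 46.568 = 180.998 µg/mL·hr
F = (AUC_ev/D_ev)/(AUC_iv/D_iv) = (180.998/150)/(244/150) = 1.20665/1.62667 = 0.7418

F = 0.742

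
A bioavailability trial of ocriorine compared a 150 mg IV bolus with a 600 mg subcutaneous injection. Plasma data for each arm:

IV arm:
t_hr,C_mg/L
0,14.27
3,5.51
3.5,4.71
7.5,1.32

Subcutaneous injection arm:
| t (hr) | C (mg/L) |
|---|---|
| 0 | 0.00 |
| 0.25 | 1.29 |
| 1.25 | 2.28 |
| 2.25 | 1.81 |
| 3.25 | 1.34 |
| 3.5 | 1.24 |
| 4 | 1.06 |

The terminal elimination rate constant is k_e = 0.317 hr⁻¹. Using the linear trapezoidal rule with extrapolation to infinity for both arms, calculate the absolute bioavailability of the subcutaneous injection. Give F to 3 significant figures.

F = 0.0506

Trapezoidal AUC_0→7.5 (IV):
  [0→3]: (14.27+5.51)/2 × 3 = 29.67
  [3→3.5]: (5.51+4.71)/2 × 0.5 = 2.555
  [3.5→7.5]: (4.71+1.32)/2 × 4 = 12.06
  Sum = 44.285 mg/L·hr
IV tail: 1.32/0.317 = 4.164; AUC_iv,0→∞ = 44.285 + 4.164 = 48.449 mg/L·hr
Trapezoidal AUC_0→4 (subcutaneous injection):
  [0→0.25]: (0.00+1.29)/2 × 0.25 = 0.16125
  [0.25→1.25]: (1.29+2.28)/2 × 1 = 1.785
  [1.25→2.25]: (2.28+1.81)/2 × 1 = 2.045
  [2.25→3.25]: (1.81+1.34)/2 × 1 = 1.575
  [3.25→3.5]: (1.34+1.24)/2 × 0.25 = 0.3225
  [3.5→4]: (1.24+1.06)/2 × 0.5 = 0.575
  Sum = 6.46375 mg/L·hr
subcutaneous injection tail: 1.06/0.317 = 3.344; AUC_ev,0→∞ = 6.46375 + 3.344 = 9.80775 mg/L·hr
F = (AUC_ev/D_ev)/(AUC_iv/D_iv) = (9.80775/600)/(48.449/150) = 0.01634625/0.322993 = 0.0506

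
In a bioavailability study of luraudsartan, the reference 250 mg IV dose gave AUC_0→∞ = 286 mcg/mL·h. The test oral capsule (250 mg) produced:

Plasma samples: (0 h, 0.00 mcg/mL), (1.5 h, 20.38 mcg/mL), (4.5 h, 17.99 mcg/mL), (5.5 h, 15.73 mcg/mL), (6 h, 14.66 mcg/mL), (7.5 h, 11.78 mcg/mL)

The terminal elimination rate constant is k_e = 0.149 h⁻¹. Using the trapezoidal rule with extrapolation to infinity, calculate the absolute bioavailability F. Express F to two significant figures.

Trapezoidal AUC_0→7.5 (oral capsule):
  [0→1.5]: (0.00+20.38)/2 × 1.5 = 15.285
  [1.5→4.5]: (20.38+17.99)/2 × 3 = 57.555
  [4.5→5.5]: (17.99+15.73)/2 × 1 = 16.86
  [5.5→6]: (15.73+14.66)/2 × 0.5 = 7.5975
  [6→7.5]: (14.66+11.78)/2 × 1.5 = 19.83
  Sum = 117.1275 mcg/mL·h
Tail: C_last/k_e = 11.78/0.149 = 79.060
AUC_0→∞ (oral capsule) = 117.1275 + 79.060 = 196.1875 mcg/mL·h
F = (AUC_ev/D_ev)/(AUC_iv/D_iv) = (196.1875/250)/(286/250) = 0.78475/1.144 = 0.6860

F = 0.69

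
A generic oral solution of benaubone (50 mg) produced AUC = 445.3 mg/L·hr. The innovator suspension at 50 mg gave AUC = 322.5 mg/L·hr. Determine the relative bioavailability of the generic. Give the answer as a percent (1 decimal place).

F_rel = (AUC_test/D_test) / (AUC_ref/D_ref)
      = (445.3/50) / (322.5/50)
      = 8.906 / 6.45 = 1.3808 = 138.08%

F_rel = 138.1%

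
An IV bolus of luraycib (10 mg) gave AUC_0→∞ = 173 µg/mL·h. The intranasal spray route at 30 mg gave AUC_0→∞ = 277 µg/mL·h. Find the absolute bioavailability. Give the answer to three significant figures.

F = (AUC_ev / D_ev) / (AUC_iv / D_iv)
  = (277/30) / (173/10)
  = 9.23333 / 17.3 = 0.5337

F = 0.534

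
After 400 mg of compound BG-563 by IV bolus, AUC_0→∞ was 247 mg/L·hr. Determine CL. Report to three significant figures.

CL = Dose_iv / AUC_0→∞
   = 400 / 247 = 1.61943 L/hr

CL = 1.62 L/hr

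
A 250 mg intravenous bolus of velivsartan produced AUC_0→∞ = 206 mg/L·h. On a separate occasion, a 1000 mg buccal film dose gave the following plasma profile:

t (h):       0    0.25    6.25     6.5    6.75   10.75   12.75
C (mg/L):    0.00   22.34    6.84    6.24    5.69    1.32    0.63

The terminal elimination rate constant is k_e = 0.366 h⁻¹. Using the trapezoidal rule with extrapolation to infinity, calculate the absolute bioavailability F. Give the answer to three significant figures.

Trapezoidal AUC_0→12.75 (buccal film):
  [0→0.25]: (0.00+22.34)/2 × 0.25 = 2.7925
  [0.25→6.25]: (22.34+6.84)/2 × 6 = 87.54
  [6.25→6.5]: (6.84+6.24)/2 × 0.25 = 1.635
  [6.5→6.75]: (6.24+5.69)/2 × 0.25 = 1.49125
  [6.75→10.75]: (5.69+1.32)/2 × 4 = 14.02
  [10.75→12.75]: (1.32+0.63)/2 × 2 = 1.95
  Sum = 109.42875 mg/L·h
Tail: C_last/k_e = 0.63/0.366 = 1.721
AUC_0→∞ (buccal film) = 109.42875 + 1.721 = 111.14975 mg/L·h
F = (AUC_ev/D_ev)/(AUC_iv/D_iv) = (111.14975/1000)/(206/250) = 0.11114975/0.824 = 0.1349

F = 0.135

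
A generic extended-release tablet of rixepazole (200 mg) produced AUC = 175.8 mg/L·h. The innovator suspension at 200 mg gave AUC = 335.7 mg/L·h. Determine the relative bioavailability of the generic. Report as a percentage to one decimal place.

F_rel = (AUC_test/D_test) / (AUC_ref/D_ref)
      = (175.8/200) / (335.7/200)
      = 0.879 / 1.6785 = 0.5237 = 52.37%

F_rel = 52.4%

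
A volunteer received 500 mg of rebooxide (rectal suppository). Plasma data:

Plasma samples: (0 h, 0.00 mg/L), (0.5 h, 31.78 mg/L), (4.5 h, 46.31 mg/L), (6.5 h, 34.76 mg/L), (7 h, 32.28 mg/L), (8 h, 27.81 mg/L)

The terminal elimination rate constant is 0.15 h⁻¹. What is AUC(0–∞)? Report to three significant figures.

AUC = 477 mg/L·h

Trapezoidal AUC_0→8:
  [0→0.5]: (0.00+31.78)/2 × 0.5 = 7.945
  [0.5→4.5]: (31.78+46.31)/2 × 4 = 156.18
  [4.5→6.5]: (46.31+34.76)/2 × 2 = 81.07
  [6.5→7]: (34.76+32.28)/2 × 0.5 = 16.76
  [7→8]: (32.28+27.81)/2 × 1 = 30.045
  Sum = 292.0 mg/L·h
Extrapolated tail: C_last / k_e = 27.81 / 0.15 = 185.400
AUC_0→∞ = 292.0 + 185.400 = 477.4 mg/L·h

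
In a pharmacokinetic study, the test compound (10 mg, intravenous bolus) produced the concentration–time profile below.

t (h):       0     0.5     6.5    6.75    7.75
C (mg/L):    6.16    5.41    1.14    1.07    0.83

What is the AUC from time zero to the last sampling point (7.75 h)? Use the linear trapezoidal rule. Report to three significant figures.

AUC = 23.8 mg/L·h

Trapezoidal AUC_0→7.75:
  [0→0.5]: (6.16+5.41)/2 × 0.5 = 2.8925
  [0.5→6.5]: (5.41+1.14)/2 × 6 = 19.65
  [6.5→6.75]: (1.14+1.07)/2 × 0.25 = 0.27625
  [6.75→7.75]: (1.07+0.83)/2 × 1 = 0.95
  Sum = 23.76875 mg/L·h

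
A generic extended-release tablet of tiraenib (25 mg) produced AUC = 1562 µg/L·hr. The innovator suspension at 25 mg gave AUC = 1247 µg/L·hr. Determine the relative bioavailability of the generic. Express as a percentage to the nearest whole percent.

F_rel = (AUC_test/D_test) / (AUC_ref/D_ref)
      = (1562/25) / (1247/25)
      = 62.48 / 49.88 = 1.2526 = 125.26%

F_rel = 125%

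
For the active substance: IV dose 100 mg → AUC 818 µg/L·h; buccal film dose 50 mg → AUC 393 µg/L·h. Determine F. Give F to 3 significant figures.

F = 0.961

F = (AUC_ev / D_ev) / (AUC_iv / D_iv)
  = (393/50) / (818/100)
  = 7.86 / 8.18 = 0.9609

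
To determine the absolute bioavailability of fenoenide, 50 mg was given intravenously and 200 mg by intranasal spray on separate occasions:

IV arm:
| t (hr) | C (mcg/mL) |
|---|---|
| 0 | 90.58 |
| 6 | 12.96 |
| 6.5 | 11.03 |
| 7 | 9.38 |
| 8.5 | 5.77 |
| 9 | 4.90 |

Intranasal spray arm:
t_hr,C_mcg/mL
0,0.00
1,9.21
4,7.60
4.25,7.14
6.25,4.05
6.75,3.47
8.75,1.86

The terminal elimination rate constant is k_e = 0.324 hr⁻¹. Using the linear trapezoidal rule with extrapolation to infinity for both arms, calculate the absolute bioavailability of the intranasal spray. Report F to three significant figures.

Trapezoidal AUC_0→9 (IV):
  [0→6]: (90.58+12.96)/2 × 6 = 310.62
  [6→6.5]: (12.96+11.03)/2 × 0.5 = 5.9975
  [6.5→7]: (11.03+9.38)/2 × 0.5 = 5.1025
  [7→8.5]: (9.38+5.77)/2 × 1.5 = 11.3625
  [8.5→9]: (5.77+4.90)/2 × 0.5 = 2.6675
  Sum = 335.75 mcg/mL·hr
IV tail: 4.90/0.324 = 15.123; AUC_iv,0→∞ = 335.75 + 15.123 = 350.873 mcg/mL·hr
Trapezoidal AUC_0→8.75 (intranasal spray):
  [0→1]: (0.00+9.21)/2 × 1 = 4.605
  [1→4]: (9.21+7.60)/2 × 3 = 25.215
  [4→4.25]: (7.60+7.14)/2 × 0.25 = 1.8425
  [4.25→6.25]: (7.14+4.05)/2 × 2 = 11.19
  [6.25→6.75]: (4.05+3.47)/2 × 0.5 = 1.88
  [6.75→8.75]: (3.47+1.86)/2 × 2 = 5.33
  Sum = 50.0625 mcg/mL·hr
intranasal spray tail: 1.86/0.324 = 5.741; AUC_ev,0→∞ = 50.0625 + 5.741 = 55.8035 mcg/mL·hr
F = (AUC_ev/D_ev)/(AUC_iv/D_iv) = (55.8035/200)/(350.873/50) = 0.2790175/7.01746 = 0.0398

F = 0.0398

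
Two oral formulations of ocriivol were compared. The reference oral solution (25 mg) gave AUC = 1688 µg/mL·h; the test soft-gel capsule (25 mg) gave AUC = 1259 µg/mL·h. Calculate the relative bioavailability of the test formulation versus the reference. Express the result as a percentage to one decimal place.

F_rel = (AUC_test/D_test) / (AUC_ref/D_ref)
      = (1259/25) / (1688/25)
      = 50.36 / 67.52 = 0.7459 = 74.59%

F_rel = 74.6%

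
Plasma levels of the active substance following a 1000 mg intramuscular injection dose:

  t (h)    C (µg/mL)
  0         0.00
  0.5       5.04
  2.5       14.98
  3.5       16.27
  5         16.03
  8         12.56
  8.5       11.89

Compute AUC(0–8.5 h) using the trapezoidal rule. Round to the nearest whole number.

AUC = 110 µg/mL·h

Trapezoidal AUC_0→8.5:
  [0→0.5]: (0.00+5.04)/2 × 0.5 = 1.26
  [0.5→2.5]: (5.04+14.98)/2 × 2 = 20.02
  [2.5→3.5]: (14.98+16.27)/2 × 1 = 15.625
  [3.5→5]: (16.27+16.03)/2 × 1.5 = 24.225
  [5→8]: (16.03+12.56)/2 × 3 = 42.885
  [8→8.5]: (12.56+11.89)/2 × 0.5 = 6.1125
  Sum = 110.1275 µg/mL·h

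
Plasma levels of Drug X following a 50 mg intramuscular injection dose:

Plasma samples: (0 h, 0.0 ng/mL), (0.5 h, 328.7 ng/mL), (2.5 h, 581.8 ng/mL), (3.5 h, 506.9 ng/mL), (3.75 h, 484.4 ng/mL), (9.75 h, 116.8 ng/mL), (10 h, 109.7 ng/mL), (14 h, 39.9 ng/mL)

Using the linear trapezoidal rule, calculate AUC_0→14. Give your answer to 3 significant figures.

AUC = 3790 ng/mL·h

Trapezoidal AUC_0→14:
  [0→0.5]: (0.0+328.7)/2 × 0.5 = 82.175
  [0.5→2.5]: (328.7+581.8)/2 × 2 = 910.5
  [2.5→3.5]: (581.8+506.9)/2 × 1 = 544.35
  [3.5→3.75]: (506.9+484.4)/2 × 0.25 = 123.9125
  [3.75→9.75]: (484.4+116.8)/2 × 6 = 1803.6
  [9.75→10]: (116.8+109.7)/2 × 0.25 = 28.3125
  [10→14]: (109.7+39.9)/2 × 4 = 299.2
  Sum = 3792.05 ng/mL·h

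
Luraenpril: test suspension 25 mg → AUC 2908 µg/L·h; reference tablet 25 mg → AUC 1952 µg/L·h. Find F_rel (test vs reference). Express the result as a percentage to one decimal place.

F_rel = (AUC_test/D_test) / (AUC_ref/D_ref)
      = (2908/25) / (1952/25)
      = 116.32 / 78.08 = 1.4898 = 148.98%

F_rel = 149.0%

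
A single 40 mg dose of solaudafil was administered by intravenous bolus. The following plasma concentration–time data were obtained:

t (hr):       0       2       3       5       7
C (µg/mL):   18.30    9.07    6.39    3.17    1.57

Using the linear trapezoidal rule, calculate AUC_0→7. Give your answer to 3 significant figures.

Trapezoidal AUC_0→7:
  [0→2]: (18.30+9.07)/2 × 2 = 27.37
  [2→3]: (9.07+6.39)/2 × 1 = 7.73
  [3→5]: (6.39+3.17)/2 × 2 = 9.56
  [5→7]: (3.17+1.57)/2 × 2 = 4.74
  Sum = 49.4 µg/mL·hr

AUC = 49.4 µg/mL·hr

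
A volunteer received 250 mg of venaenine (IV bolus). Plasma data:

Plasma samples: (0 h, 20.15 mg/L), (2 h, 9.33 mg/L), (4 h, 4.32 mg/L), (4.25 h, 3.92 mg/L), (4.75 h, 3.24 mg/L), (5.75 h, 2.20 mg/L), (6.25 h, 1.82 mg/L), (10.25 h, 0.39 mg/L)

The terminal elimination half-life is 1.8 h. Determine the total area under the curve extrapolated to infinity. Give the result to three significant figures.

AUC = 55.1 mg/L·h

Trapezoidal AUC_0→10.25:
  [0→2]: (20.15+9.33)/2 × 2 = 29.48
  [2→4]: (9.33+4.32)/2 × 2 = 13.65
  [4→4.25]: (4.32+3.92)/2 × 0.25 = 1.03
  [4.25→4.75]: (3.92+3.24)/2 × 0.5 = 1.79
  [4.75→5.75]: (3.24+2.20)/2 × 1 = 2.72
  [5.75→6.25]: (2.20+1.82)/2 × 0.5 = 1.005
  [6.25→10.25]: (1.82+0.39)/2 × 4 = 4.42
  Sum = 54.095 mg/L·h
k_e = ln2 / t½ = 0.693147 / 1.8 = 0.3851 h^-1
Extrapolated tail: C_last / k_e = 0.39 / 0.3851 = 1.013
AUC_0→∞ = 54.095 + 1.013 = 55.108 mg/L·h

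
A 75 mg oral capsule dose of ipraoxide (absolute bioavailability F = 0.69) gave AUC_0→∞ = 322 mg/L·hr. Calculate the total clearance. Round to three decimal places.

CL = 0.161 L/hr

CL = F × Dose / AUC_0→∞
   = 0.69 × 75 / 322 = 0.160714 L/hr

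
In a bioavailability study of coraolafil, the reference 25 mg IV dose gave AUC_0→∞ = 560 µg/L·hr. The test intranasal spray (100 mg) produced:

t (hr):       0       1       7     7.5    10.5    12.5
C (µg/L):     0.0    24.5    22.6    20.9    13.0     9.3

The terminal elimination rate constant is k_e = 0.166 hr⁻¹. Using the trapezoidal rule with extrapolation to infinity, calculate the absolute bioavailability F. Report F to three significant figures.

Trapezoidal AUC_0→12.5 (intranasal spray):
  [0→1]: (0.0+24.5)/2 × 1 = 12.25
  [1→7]: (24.5+22.6)/2 × 6 = 141.3
  [7→7.5]: (22.6+20.9)/2 × 0.5 = 10.875
  [7.5→10.5]: (20.9+13.0)/2 × 3 = 50.85
  [10.5→12.5]: (13.0+9.3)/2 × 2 = 22.3
  Sum = 237.575 µg/L·hr
Tail: C_last/k_e = 9.3/0.166 = 56.024
AUC_0→∞ (intranasal spray) = 237.575 + 56.024 = 293.599 µg/L·hr
F = (AUC_ev/D_ev)/(AUC_iv/D_iv) = (293.599/100)/(560/25) = 2.93599/22.4 = 0.1311

F = 0.131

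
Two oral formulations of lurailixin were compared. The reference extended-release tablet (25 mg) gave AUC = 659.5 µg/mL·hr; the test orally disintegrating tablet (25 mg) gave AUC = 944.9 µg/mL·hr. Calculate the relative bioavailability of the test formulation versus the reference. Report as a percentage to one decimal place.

F_rel = 143.3%

F_rel = (AUC_test/D_test) / (AUC_ref/D_ref)
      = (944.9/25) / (659.5/25)
      = 37.796 / 26.38 = 1.4328 = 143.28%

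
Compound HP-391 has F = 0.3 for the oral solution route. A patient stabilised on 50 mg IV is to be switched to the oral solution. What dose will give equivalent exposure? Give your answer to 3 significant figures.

D_oral = 167 mg

For equal systemic exposure: F × D_ev = D_iv
D_ev = D_iv / F = 50 / 0.3 = 166.667 mg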